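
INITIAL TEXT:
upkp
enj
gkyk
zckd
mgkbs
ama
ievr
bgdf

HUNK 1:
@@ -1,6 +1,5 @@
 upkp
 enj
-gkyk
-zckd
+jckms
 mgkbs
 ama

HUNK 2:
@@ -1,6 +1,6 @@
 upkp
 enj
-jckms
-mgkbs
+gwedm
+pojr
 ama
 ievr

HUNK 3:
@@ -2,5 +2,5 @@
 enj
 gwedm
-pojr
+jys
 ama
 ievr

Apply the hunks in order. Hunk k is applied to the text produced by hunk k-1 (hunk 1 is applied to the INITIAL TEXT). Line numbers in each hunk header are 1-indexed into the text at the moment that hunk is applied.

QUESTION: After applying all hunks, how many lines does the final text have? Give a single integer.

Hunk 1: at line 1 remove [gkyk,zckd] add [jckms] -> 7 lines: upkp enj jckms mgkbs ama ievr bgdf
Hunk 2: at line 1 remove [jckms,mgkbs] add [gwedm,pojr] -> 7 lines: upkp enj gwedm pojr ama ievr bgdf
Hunk 3: at line 2 remove [pojr] add [jys] -> 7 lines: upkp enj gwedm jys ama ievr bgdf
Final line count: 7

Answer: 7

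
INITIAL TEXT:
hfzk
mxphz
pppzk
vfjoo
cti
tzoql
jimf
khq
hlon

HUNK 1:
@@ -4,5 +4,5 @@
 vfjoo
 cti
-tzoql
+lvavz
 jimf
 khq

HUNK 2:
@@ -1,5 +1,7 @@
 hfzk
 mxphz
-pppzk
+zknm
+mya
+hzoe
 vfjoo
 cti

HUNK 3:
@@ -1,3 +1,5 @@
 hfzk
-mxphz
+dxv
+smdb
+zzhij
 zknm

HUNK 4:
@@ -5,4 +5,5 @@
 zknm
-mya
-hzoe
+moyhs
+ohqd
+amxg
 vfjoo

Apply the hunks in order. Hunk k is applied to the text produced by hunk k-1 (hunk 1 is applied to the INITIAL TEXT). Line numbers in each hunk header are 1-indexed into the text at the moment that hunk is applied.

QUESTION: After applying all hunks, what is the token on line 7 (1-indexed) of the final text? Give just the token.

Answer: ohqd

Derivation:
Hunk 1: at line 4 remove [tzoql] add [lvavz] -> 9 lines: hfzk mxphz pppzk vfjoo cti lvavz jimf khq hlon
Hunk 2: at line 1 remove [pppzk] add [zknm,mya,hzoe] -> 11 lines: hfzk mxphz zknm mya hzoe vfjoo cti lvavz jimf khq hlon
Hunk 3: at line 1 remove [mxphz] add [dxv,smdb,zzhij] -> 13 lines: hfzk dxv smdb zzhij zknm mya hzoe vfjoo cti lvavz jimf khq hlon
Hunk 4: at line 5 remove [mya,hzoe] add [moyhs,ohqd,amxg] -> 14 lines: hfzk dxv smdb zzhij zknm moyhs ohqd amxg vfjoo cti lvavz jimf khq hlon
Final line 7: ohqd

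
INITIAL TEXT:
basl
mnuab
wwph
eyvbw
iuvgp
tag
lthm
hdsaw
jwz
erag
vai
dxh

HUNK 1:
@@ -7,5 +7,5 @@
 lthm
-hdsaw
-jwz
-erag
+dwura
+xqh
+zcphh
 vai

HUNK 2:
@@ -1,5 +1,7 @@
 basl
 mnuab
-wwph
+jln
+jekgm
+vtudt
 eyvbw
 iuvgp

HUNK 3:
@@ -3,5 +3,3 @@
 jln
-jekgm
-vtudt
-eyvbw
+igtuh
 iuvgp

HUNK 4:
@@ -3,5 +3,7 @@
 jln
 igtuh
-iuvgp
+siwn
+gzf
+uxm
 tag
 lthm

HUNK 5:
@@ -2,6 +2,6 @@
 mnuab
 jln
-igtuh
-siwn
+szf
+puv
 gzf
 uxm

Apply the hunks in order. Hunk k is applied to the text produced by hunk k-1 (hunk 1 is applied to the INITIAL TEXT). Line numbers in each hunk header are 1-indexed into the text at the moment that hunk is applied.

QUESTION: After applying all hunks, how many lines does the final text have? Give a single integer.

Answer: 14

Derivation:
Hunk 1: at line 7 remove [hdsaw,jwz,erag] add [dwura,xqh,zcphh] -> 12 lines: basl mnuab wwph eyvbw iuvgp tag lthm dwura xqh zcphh vai dxh
Hunk 2: at line 1 remove [wwph] add [jln,jekgm,vtudt] -> 14 lines: basl mnuab jln jekgm vtudt eyvbw iuvgp tag lthm dwura xqh zcphh vai dxh
Hunk 3: at line 3 remove [jekgm,vtudt,eyvbw] add [igtuh] -> 12 lines: basl mnuab jln igtuh iuvgp tag lthm dwura xqh zcphh vai dxh
Hunk 4: at line 3 remove [iuvgp] add [siwn,gzf,uxm] -> 14 lines: basl mnuab jln igtuh siwn gzf uxm tag lthm dwura xqh zcphh vai dxh
Hunk 5: at line 2 remove [igtuh,siwn] add [szf,puv] -> 14 lines: basl mnuab jln szf puv gzf uxm tag lthm dwura xqh zcphh vai dxh
Final line count: 14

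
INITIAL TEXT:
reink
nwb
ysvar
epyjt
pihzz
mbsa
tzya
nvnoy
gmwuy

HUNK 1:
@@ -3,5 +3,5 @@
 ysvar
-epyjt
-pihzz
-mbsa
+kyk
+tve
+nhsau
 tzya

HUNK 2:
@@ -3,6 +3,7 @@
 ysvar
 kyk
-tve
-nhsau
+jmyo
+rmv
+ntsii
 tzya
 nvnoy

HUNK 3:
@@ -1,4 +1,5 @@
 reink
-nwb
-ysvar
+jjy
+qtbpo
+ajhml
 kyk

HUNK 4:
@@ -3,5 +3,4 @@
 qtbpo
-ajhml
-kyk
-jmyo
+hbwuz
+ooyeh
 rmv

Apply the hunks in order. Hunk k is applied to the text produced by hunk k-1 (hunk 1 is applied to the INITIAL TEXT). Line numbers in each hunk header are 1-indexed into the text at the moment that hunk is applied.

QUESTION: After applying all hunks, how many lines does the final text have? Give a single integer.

Answer: 10

Derivation:
Hunk 1: at line 3 remove [epyjt,pihzz,mbsa] add [kyk,tve,nhsau] -> 9 lines: reink nwb ysvar kyk tve nhsau tzya nvnoy gmwuy
Hunk 2: at line 3 remove [tve,nhsau] add [jmyo,rmv,ntsii] -> 10 lines: reink nwb ysvar kyk jmyo rmv ntsii tzya nvnoy gmwuy
Hunk 3: at line 1 remove [nwb,ysvar] add [jjy,qtbpo,ajhml] -> 11 lines: reink jjy qtbpo ajhml kyk jmyo rmv ntsii tzya nvnoy gmwuy
Hunk 4: at line 3 remove [ajhml,kyk,jmyo] add [hbwuz,ooyeh] -> 10 lines: reink jjy qtbpo hbwuz ooyeh rmv ntsii tzya nvnoy gmwuy
Final line count: 10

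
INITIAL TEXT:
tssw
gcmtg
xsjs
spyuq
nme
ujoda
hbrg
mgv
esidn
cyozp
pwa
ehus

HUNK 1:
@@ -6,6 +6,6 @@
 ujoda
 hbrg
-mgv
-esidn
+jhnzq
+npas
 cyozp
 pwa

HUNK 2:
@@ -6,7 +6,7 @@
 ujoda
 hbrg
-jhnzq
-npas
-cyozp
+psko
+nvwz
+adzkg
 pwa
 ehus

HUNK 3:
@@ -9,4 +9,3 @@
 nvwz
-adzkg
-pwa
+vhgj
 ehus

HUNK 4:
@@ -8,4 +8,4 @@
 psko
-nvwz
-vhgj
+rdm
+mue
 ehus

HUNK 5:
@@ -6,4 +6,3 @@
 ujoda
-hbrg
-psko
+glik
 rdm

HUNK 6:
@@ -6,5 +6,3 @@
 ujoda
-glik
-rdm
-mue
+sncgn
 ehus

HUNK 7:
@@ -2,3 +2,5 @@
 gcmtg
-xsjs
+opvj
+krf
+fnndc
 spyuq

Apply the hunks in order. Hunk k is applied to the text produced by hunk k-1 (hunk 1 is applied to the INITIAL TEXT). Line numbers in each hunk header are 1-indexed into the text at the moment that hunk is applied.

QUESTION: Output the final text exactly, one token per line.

Hunk 1: at line 6 remove [mgv,esidn] add [jhnzq,npas] -> 12 lines: tssw gcmtg xsjs spyuq nme ujoda hbrg jhnzq npas cyozp pwa ehus
Hunk 2: at line 6 remove [jhnzq,npas,cyozp] add [psko,nvwz,adzkg] -> 12 lines: tssw gcmtg xsjs spyuq nme ujoda hbrg psko nvwz adzkg pwa ehus
Hunk 3: at line 9 remove [adzkg,pwa] add [vhgj] -> 11 lines: tssw gcmtg xsjs spyuq nme ujoda hbrg psko nvwz vhgj ehus
Hunk 4: at line 8 remove [nvwz,vhgj] add [rdm,mue] -> 11 lines: tssw gcmtg xsjs spyuq nme ujoda hbrg psko rdm mue ehus
Hunk 5: at line 6 remove [hbrg,psko] add [glik] -> 10 lines: tssw gcmtg xsjs spyuq nme ujoda glik rdm mue ehus
Hunk 6: at line 6 remove [glik,rdm,mue] add [sncgn] -> 8 lines: tssw gcmtg xsjs spyuq nme ujoda sncgn ehus
Hunk 7: at line 2 remove [xsjs] add [opvj,krf,fnndc] -> 10 lines: tssw gcmtg opvj krf fnndc spyuq nme ujoda sncgn ehus

Answer: tssw
gcmtg
opvj
krf
fnndc
spyuq
nme
ujoda
sncgn
ehus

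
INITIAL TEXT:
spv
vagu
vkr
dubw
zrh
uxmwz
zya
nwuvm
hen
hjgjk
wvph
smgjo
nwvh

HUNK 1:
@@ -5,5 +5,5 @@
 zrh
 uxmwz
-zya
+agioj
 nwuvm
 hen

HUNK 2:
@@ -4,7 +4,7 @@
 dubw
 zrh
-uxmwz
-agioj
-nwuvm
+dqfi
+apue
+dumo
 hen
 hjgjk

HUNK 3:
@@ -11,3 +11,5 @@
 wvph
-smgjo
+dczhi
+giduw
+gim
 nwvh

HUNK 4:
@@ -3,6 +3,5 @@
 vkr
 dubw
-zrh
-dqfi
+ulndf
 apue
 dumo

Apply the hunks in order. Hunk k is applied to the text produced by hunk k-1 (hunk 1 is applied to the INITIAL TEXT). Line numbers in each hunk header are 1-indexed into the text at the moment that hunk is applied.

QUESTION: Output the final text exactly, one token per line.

Hunk 1: at line 5 remove [zya] add [agioj] -> 13 lines: spv vagu vkr dubw zrh uxmwz agioj nwuvm hen hjgjk wvph smgjo nwvh
Hunk 2: at line 4 remove [uxmwz,agioj,nwuvm] add [dqfi,apue,dumo] -> 13 lines: spv vagu vkr dubw zrh dqfi apue dumo hen hjgjk wvph smgjo nwvh
Hunk 3: at line 11 remove [smgjo] add [dczhi,giduw,gim] -> 15 lines: spv vagu vkr dubw zrh dqfi apue dumo hen hjgjk wvph dczhi giduw gim nwvh
Hunk 4: at line 3 remove [zrh,dqfi] add [ulndf] -> 14 lines: spv vagu vkr dubw ulndf apue dumo hen hjgjk wvph dczhi giduw gim nwvh

Answer: spv
vagu
vkr
dubw
ulndf
apue
dumo
hen
hjgjk
wvph
dczhi
giduw
gim
nwvh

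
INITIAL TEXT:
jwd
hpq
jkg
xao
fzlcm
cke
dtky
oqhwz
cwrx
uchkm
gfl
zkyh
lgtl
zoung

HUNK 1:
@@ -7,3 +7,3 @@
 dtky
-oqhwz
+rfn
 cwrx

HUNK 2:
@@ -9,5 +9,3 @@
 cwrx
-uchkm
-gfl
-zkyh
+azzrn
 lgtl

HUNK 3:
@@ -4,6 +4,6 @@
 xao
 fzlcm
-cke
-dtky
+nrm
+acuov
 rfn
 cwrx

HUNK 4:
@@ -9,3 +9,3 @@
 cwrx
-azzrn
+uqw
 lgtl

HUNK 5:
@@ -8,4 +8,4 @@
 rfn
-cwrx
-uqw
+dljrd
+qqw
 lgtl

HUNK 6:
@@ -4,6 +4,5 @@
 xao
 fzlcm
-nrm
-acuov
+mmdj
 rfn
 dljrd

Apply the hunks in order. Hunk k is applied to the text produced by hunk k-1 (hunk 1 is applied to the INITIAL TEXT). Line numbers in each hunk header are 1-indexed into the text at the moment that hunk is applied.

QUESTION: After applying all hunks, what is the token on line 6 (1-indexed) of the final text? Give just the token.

Hunk 1: at line 7 remove [oqhwz] add [rfn] -> 14 lines: jwd hpq jkg xao fzlcm cke dtky rfn cwrx uchkm gfl zkyh lgtl zoung
Hunk 2: at line 9 remove [uchkm,gfl,zkyh] add [azzrn] -> 12 lines: jwd hpq jkg xao fzlcm cke dtky rfn cwrx azzrn lgtl zoung
Hunk 3: at line 4 remove [cke,dtky] add [nrm,acuov] -> 12 lines: jwd hpq jkg xao fzlcm nrm acuov rfn cwrx azzrn lgtl zoung
Hunk 4: at line 9 remove [azzrn] add [uqw] -> 12 lines: jwd hpq jkg xao fzlcm nrm acuov rfn cwrx uqw lgtl zoung
Hunk 5: at line 8 remove [cwrx,uqw] add [dljrd,qqw] -> 12 lines: jwd hpq jkg xao fzlcm nrm acuov rfn dljrd qqw lgtl zoung
Hunk 6: at line 4 remove [nrm,acuov] add [mmdj] -> 11 lines: jwd hpq jkg xao fzlcm mmdj rfn dljrd qqw lgtl zoung
Final line 6: mmdj

Answer: mmdj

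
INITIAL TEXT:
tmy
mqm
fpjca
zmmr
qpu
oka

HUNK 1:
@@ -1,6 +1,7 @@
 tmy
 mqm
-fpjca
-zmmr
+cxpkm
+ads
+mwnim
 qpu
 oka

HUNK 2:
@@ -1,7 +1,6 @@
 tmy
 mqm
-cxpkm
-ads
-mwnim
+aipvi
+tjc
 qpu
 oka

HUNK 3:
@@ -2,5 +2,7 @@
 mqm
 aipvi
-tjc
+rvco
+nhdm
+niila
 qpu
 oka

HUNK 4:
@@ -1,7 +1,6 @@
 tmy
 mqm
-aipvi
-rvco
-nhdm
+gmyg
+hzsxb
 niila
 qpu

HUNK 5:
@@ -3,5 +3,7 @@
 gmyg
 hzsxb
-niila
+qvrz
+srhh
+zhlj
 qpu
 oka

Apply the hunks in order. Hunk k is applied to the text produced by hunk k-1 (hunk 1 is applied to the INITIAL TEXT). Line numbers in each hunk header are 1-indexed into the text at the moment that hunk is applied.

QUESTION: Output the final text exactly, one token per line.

Hunk 1: at line 1 remove [fpjca,zmmr] add [cxpkm,ads,mwnim] -> 7 lines: tmy mqm cxpkm ads mwnim qpu oka
Hunk 2: at line 1 remove [cxpkm,ads,mwnim] add [aipvi,tjc] -> 6 lines: tmy mqm aipvi tjc qpu oka
Hunk 3: at line 2 remove [tjc] add [rvco,nhdm,niila] -> 8 lines: tmy mqm aipvi rvco nhdm niila qpu oka
Hunk 4: at line 1 remove [aipvi,rvco,nhdm] add [gmyg,hzsxb] -> 7 lines: tmy mqm gmyg hzsxb niila qpu oka
Hunk 5: at line 3 remove [niila] add [qvrz,srhh,zhlj] -> 9 lines: tmy mqm gmyg hzsxb qvrz srhh zhlj qpu oka

Answer: tmy
mqm
gmyg
hzsxb
qvrz
srhh
zhlj
qpu
oka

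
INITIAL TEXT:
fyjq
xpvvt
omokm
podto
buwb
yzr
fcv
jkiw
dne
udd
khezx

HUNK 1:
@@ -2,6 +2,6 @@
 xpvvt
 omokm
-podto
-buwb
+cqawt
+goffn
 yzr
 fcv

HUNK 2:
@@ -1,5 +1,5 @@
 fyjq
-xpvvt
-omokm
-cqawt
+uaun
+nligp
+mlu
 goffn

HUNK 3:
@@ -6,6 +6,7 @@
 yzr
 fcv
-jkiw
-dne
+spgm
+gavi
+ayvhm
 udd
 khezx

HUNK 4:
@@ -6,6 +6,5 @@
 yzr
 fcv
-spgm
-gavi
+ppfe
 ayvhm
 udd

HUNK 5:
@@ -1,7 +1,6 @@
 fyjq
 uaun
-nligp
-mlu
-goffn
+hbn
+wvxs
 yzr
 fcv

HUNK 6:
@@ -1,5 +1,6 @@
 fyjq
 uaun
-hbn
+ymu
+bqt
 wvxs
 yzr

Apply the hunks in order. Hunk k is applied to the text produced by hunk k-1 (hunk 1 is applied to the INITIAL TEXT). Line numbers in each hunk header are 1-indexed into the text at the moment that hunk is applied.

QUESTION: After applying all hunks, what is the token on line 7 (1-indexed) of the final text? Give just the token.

Answer: fcv

Derivation:
Hunk 1: at line 2 remove [podto,buwb] add [cqawt,goffn] -> 11 lines: fyjq xpvvt omokm cqawt goffn yzr fcv jkiw dne udd khezx
Hunk 2: at line 1 remove [xpvvt,omokm,cqawt] add [uaun,nligp,mlu] -> 11 lines: fyjq uaun nligp mlu goffn yzr fcv jkiw dne udd khezx
Hunk 3: at line 6 remove [jkiw,dne] add [spgm,gavi,ayvhm] -> 12 lines: fyjq uaun nligp mlu goffn yzr fcv spgm gavi ayvhm udd khezx
Hunk 4: at line 6 remove [spgm,gavi] add [ppfe] -> 11 lines: fyjq uaun nligp mlu goffn yzr fcv ppfe ayvhm udd khezx
Hunk 5: at line 1 remove [nligp,mlu,goffn] add [hbn,wvxs] -> 10 lines: fyjq uaun hbn wvxs yzr fcv ppfe ayvhm udd khezx
Hunk 6: at line 1 remove [hbn] add [ymu,bqt] -> 11 lines: fyjq uaun ymu bqt wvxs yzr fcv ppfe ayvhm udd khezx
Final line 7: fcv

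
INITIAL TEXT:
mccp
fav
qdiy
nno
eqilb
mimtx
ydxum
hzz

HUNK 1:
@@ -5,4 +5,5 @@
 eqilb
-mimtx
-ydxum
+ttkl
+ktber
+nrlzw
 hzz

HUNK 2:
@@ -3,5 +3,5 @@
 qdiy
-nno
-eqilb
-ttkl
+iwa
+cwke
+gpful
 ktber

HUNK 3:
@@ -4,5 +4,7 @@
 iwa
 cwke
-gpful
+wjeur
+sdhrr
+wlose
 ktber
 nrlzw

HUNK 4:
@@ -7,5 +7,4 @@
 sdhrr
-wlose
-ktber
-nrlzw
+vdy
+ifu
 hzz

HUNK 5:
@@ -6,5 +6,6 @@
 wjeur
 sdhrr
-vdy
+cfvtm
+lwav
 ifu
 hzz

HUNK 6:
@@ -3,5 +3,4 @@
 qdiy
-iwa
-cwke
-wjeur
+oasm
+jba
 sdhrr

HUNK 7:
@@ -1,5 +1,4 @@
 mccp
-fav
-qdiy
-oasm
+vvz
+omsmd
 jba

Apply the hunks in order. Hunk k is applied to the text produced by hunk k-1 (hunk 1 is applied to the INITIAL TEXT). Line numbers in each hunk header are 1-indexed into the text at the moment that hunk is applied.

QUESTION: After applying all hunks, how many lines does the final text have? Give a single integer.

Hunk 1: at line 5 remove [mimtx,ydxum] add [ttkl,ktber,nrlzw] -> 9 lines: mccp fav qdiy nno eqilb ttkl ktber nrlzw hzz
Hunk 2: at line 3 remove [nno,eqilb,ttkl] add [iwa,cwke,gpful] -> 9 lines: mccp fav qdiy iwa cwke gpful ktber nrlzw hzz
Hunk 3: at line 4 remove [gpful] add [wjeur,sdhrr,wlose] -> 11 lines: mccp fav qdiy iwa cwke wjeur sdhrr wlose ktber nrlzw hzz
Hunk 4: at line 7 remove [wlose,ktber,nrlzw] add [vdy,ifu] -> 10 lines: mccp fav qdiy iwa cwke wjeur sdhrr vdy ifu hzz
Hunk 5: at line 6 remove [vdy] add [cfvtm,lwav] -> 11 lines: mccp fav qdiy iwa cwke wjeur sdhrr cfvtm lwav ifu hzz
Hunk 6: at line 3 remove [iwa,cwke,wjeur] add [oasm,jba] -> 10 lines: mccp fav qdiy oasm jba sdhrr cfvtm lwav ifu hzz
Hunk 7: at line 1 remove [fav,qdiy,oasm] add [vvz,omsmd] -> 9 lines: mccp vvz omsmd jba sdhrr cfvtm lwav ifu hzz
Final line count: 9

Answer: 9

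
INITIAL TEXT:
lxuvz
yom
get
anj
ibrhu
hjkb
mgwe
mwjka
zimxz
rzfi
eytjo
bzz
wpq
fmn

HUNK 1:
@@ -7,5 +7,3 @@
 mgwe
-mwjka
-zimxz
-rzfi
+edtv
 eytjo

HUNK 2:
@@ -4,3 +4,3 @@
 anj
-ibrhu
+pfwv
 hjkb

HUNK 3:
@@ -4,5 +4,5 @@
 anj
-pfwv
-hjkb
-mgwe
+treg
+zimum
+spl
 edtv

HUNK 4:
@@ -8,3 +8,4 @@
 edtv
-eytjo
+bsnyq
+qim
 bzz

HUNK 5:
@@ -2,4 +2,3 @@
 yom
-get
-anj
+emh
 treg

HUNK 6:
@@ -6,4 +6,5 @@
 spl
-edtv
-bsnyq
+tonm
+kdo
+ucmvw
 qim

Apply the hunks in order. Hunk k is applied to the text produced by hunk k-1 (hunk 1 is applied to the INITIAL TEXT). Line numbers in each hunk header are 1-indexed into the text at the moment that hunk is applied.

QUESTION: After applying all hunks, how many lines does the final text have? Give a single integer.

Answer: 13

Derivation:
Hunk 1: at line 7 remove [mwjka,zimxz,rzfi] add [edtv] -> 12 lines: lxuvz yom get anj ibrhu hjkb mgwe edtv eytjo bzz wpq fmn
Hunk 2: at line 4 remove [ibrhu] add [pfwv] -> 12 lines: lxuvz yom get anj pfwv hjkb mgwe edtv eytjo bzz wpq fmn
Hunk 3: at line 4 remove [pfwv,hjkb,mgwe] add [treg,zimum,spl] -> 12 lines: lxuvz yom get anj treg zimum spl edtv eytjo bzz wpq fmn
Hunk 4: at line 8 remove [eytjo] add [bsnyq,qim] -> 13 lines: lxuvz yom get anj treg zimum spl edtv bsnyq qim bzz wpq fmn
Hunk 5: at line 2 remove [get,anj] add [emh] -> 12 lines: lxuvz yom emh treg zimum spl edtv bsnyq qim bzz wpq fmn
Hunk 6: at line 6 remove [edtv,bsnyq] add [tonm,kdo,ucmvw] -> 13 lines: lxuvz yom emh treg zimum spl tonm kdo ucmvw qim bzz wpq fmn
Final line count: 13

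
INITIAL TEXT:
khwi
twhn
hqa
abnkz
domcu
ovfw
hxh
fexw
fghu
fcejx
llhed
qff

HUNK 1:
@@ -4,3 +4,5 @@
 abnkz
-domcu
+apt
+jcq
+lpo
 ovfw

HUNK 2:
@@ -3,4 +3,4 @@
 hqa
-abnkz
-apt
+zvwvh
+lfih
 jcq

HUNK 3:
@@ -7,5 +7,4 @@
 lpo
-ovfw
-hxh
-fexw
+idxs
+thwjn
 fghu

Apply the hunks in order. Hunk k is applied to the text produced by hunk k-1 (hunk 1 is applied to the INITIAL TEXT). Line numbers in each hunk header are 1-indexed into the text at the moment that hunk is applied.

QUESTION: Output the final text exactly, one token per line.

Answer: khwi
twhn
hqa
zvwvh
lfih
jcq
lpo
idxs
thwjn
fghu
fcejx
llhed
qff

Derivation:
Hunk 1: at line 4 remove [domcu] add [apt,jcq,lpo] -> 14 lines: khwi twhn hqa abnkz apt jcq lpo ovfw hxh fexw fghu fcejx llhed qff
Hunk 2: at line 3 remove [abnkz,apt] add [zvwvh,lfih] -> 14 lines: khwi twhn hqa zvwvh lfih jcq lpo ovfw hxh fexw fghu fcejx llhed qff
Hunk 3: at line 7 remove [ovfw,hxh,fexw] add [idxs,thwjn] -> 13 lines: khwi twhn hqa zvwvh lfih jcq lpo idxs thwjn fghu fcejx llhed qff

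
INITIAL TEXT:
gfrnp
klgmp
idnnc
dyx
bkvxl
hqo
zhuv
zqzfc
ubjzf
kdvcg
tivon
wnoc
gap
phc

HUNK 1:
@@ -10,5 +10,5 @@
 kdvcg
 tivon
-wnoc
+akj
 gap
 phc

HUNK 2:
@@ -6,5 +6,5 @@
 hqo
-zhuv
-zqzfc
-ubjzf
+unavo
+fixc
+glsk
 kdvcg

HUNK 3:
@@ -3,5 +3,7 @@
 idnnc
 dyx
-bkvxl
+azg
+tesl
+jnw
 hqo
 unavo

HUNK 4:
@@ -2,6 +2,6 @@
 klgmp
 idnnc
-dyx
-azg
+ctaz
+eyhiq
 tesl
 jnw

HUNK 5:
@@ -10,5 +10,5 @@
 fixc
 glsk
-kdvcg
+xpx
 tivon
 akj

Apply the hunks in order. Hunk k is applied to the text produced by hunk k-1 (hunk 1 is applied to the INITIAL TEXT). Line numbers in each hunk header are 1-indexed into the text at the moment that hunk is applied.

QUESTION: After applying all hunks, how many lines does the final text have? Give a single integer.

Hunk 1: at line 10 remove [wnoc] add [akj] -> 14 lines: gfrnp klgmp idnnc dyx bkvxl hqo zhuv zqzfc ubjzf kdvcg tivon akj gap phc
Hunk 2: at line 6 remove [zhuv,zqzfc,ubjzf] add [unavo,fixc,glsk] -> 14 lines: gfrnp klgmp idnnc dyx bkvxl hqo unavo fixc glsk kdvcg tivon akj gap phc
Hunk 3: at line 3 remove [bkvxl] add [azg,tesl,jnw] -> 16 lines: gfrnp klgmp idnnc dyx azg tesl jnw hqo unavo fixc glsk kdvcg tivon akj gap phc
Hunk 4: at line 2 remove [dyx,azg] add [ctaz,eyhiq] -> 16 lines: gfrnp klgmp idnnc ctaz eyhiq tesl jnw hqo unavo fixc glsk kdvcg tivon akj gap phc
Hunk 5: at line 10 remove [kdvcg] add [xpx] -> 16 lines: gfrnp klgmp idnnc ctaz eyhiq tesl jnw hqo unavo fixc glsk xpx tivon akj gap phc
Final line count: 16

Answer: 16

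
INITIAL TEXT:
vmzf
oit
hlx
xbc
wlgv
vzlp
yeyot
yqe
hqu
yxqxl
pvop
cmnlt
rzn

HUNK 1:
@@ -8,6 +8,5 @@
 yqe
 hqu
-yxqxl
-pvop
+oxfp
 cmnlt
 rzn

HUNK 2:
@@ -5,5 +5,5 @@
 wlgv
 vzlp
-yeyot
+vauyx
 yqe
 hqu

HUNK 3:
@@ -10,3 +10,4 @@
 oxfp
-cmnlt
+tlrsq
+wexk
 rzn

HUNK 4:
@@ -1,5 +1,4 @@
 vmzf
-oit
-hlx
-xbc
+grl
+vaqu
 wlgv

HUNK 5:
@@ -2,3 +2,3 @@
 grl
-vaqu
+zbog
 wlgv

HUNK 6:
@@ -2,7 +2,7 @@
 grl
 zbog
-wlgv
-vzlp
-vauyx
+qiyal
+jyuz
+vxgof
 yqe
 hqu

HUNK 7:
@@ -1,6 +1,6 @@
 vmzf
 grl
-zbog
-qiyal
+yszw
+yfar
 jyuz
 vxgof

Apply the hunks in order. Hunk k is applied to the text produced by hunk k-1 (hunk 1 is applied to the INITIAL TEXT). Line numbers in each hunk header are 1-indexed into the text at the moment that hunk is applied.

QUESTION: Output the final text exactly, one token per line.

Answer: vmzf
grl
yszw
yfar
jyuz
vxgof
yqe
hqu
oxfp
tlrsq
wexk
rzn

Derivation:
Hunk 1: at line 8 remove [yxqxl,pvop] add [oxfp] -> 12 lines: vmzf oit hlx xbc wlgv vzlp yeyot yqe hqu oxfp cmnlt rzn
Hunk 2: at line 5 remove [yeyot] add [vauyx] -> 12 lines: vmzf oit hlx xbc wlgv vzlp vauyx yqe hqu oxfp cmnlt rzn
Hunk 3: at line 10 remove [cmnlt] add [tlrsq,wexk] -> 13 lines: vmzf oit hlx xbc wlgv vzlp vauyx yqe hqu oxfp tlrsq wexk rzn
Hunk 4: at line 1 remove [oit,hlx,xbc] add [grl,vaqu] -> 12 lines: vmzf grl vaqu wlgv vzlp vauyx yqe hqu oxfp tlrsq wexk rzn
Hunk 5: at line 2 remove [vaqu] add [zbog] -> 12 lines: vmzf grl zbog wlgv vzlp vauyx yqe hqu oxfp tlrsq wexk rzn
Hunk 6: at line 2 remove [wlgv,vzlp,vauyx] add [qiyal,jyuz,vxgof] -> 12 lines: vmzf grl zbog qiyal jyuz vxgof yqe hqu oxfp tlrsq wexk rzn
Hunk 7: at line 1 remove [zbog,qiyal] add [yszw,yfar] -> 12 lines: vmzf grl yszw yfar jyuz vxgof yqe hqu oxfp tlrsq wexk rzn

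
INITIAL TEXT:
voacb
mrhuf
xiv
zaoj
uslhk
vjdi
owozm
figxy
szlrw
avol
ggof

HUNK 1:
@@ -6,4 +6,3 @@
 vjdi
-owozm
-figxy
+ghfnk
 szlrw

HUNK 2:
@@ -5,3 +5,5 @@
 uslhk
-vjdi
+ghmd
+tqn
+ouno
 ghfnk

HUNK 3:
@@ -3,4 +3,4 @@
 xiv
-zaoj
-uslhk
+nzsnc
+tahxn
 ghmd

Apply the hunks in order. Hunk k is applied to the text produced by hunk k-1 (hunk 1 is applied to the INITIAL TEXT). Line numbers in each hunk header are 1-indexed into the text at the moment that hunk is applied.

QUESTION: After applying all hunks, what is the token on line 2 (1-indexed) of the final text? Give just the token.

Answer: mrhuf

Derivation:
Hunk 1: at line 6 remove [owozm,figxy] add [ghfnk] -> 10 lines: voacb mrhuf xiv zaoj uslhk vjdi ghfnk szlrw avol ggof
Hunk 2: at line 5 remove [vjdi] add [ghmd,tqn,ouno] -> 12 lines: voacb mrhuf xiv zaoj uslhk ghmd tqn ouno ghfnk szlrw avol ggof
Hunk 3: at line 3 remove [zaoj,uslhk] add [nzsnc,tahxn] -> 12 lines: voacb mrhuf xiv nzsnc tahxn ghmd tqn ouno ghfnk szlrw avol ggof
Final line 2: mrhuf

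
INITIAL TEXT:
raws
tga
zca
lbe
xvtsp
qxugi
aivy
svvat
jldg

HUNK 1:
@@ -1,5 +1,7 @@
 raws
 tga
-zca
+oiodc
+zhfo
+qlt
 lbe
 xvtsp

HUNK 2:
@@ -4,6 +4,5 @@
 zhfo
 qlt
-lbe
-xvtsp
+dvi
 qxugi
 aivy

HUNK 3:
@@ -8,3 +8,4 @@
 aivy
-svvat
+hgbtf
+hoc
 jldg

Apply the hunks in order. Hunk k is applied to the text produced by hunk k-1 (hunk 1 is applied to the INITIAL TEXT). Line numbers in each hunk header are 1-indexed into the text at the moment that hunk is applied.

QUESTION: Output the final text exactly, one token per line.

Answer: raws
tga
oiodc
zhfo
qlt
dvi
qxugi
aivy
hgbtf
hoc
jldg

Derivation:
Hunk 1: at line 1 remove [zca] add [oiodc,zhfo,qlt] -> 11 lines: raws tga oiodc zhfo qlt lbe xvtsp qxugi aivy svvat jldg
Hunk 2: at line 4 remove [lbe,xvtsp] add [dvi] -> 10 lines: raws tga oiodc zhfo qlt dvi qxugi aivy svvat jldg
Hunk 3: at line 8 remove [svvat] add [hgbtf,hoc] -> 11 lines: raws tga oiodc zhfo qlt dvi qxugi aivy hgbtf hoc jldg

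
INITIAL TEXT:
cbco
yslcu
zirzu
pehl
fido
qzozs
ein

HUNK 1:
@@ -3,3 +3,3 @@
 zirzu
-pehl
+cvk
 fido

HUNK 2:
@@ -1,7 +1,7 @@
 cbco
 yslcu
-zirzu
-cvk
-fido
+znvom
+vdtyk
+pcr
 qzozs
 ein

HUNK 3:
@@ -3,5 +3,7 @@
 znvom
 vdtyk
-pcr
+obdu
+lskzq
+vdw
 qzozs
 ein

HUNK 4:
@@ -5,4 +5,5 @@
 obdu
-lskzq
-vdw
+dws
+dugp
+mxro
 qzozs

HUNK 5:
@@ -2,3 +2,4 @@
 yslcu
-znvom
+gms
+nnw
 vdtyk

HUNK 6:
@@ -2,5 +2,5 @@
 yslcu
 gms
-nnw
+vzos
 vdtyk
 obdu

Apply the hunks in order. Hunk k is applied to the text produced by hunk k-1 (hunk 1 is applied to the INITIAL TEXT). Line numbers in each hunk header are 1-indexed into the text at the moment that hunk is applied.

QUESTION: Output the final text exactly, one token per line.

Answer: cbco
yslcu
gms
vzos
vdtyk
obdu
dws
dugp
mxro
qzozs
ein

Derivation:
Hunk 1: at line 3 remove [pehl] add [cvk] -> 7 lines: cbco yslcu zirzu cvk fido qzozs ein
Hunk 2: at line 1 remove [zirzu,cvk,fido] add [znvom,vdtyk,pcr] -> 7 lines: cbco yslcu znvom vdtyk pcr qzozs ein
Hunk 3: at line 3 remove [pcr] add [obdu,lskzq,vdw] -> 9 lines: cbco yslcu znvom vdtyk obdu lskzq vdw qzozs ein
Hunk 4: at line 5 remove [lskzq,vdw] add [dws,dugp,mxro] -> 10 lines: cbco yslcu znvom vdtyk obdu dws dugp mxro qzozs ein
Hunk 5: at line 2 remove [znvom] add [gms,nnw] -> 11 lines: cbco yslcu gms nnw vdtyk obdu dws dugp mxro qzozs ein
Hunk 6: at line 2 remove [nnw] add [vzos] -> 11 lines: cbco yslcu gms vzos vdtyk obdu dws dugp mxro qzozs ein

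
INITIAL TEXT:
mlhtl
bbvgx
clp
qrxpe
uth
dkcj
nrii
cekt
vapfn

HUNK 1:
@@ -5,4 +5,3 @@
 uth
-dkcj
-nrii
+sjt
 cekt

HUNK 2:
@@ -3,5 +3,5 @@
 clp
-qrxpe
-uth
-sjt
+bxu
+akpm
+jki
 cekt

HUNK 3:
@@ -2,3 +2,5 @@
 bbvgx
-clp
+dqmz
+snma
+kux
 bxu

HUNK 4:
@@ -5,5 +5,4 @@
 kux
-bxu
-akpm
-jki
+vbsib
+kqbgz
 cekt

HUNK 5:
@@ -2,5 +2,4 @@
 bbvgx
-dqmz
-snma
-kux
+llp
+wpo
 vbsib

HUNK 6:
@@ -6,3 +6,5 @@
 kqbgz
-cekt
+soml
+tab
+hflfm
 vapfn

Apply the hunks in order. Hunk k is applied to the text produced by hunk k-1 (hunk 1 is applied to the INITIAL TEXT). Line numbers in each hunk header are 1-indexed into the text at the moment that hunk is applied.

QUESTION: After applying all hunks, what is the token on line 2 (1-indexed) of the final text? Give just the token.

Hunk 1: at line 5 remove [dkcj,nrii] add [sjt] -> 8 lines: mlhtl bbvgx clp qrxpe uth sjt cekt vapfn
Hunk 2: at line 3 remove [qrxpe,uth,sjt] add [bxu,akpm,jki] -> 8 lines: mlhtl bbvgx clp bxu akpm jki cekt vapfn
Hunk 3: at line 2 remove [clp] add [dqmz,snma,kux] -> 10 lines: mlhtl bbvgx dqmz snma kux bxu akpm jki cekt vapfn
Hunk 4: at line 5 remove [bxu,akpm,jki] add [vbsib,kqbgz] -> 9 lines: mlhtl bbvgx dqmz snma kux vbsib kqbgz cekt vapfn
Hunk 5: at line 2 remove [dqmz,snma,kux] add [llp,wpo] -> 8 lines: mlhtl bbvgx llp wpo vbsib kqbgz cekt vapfn
Hunk 6: at line 6 remove [cekt] add [soml,tab,hflfm] -> 10 lines: mlhtl bbvgx llp wpo vbsib kqbgz soml tab hflfm vapfn
Final line 2: bbvgx

Answer: bbvgx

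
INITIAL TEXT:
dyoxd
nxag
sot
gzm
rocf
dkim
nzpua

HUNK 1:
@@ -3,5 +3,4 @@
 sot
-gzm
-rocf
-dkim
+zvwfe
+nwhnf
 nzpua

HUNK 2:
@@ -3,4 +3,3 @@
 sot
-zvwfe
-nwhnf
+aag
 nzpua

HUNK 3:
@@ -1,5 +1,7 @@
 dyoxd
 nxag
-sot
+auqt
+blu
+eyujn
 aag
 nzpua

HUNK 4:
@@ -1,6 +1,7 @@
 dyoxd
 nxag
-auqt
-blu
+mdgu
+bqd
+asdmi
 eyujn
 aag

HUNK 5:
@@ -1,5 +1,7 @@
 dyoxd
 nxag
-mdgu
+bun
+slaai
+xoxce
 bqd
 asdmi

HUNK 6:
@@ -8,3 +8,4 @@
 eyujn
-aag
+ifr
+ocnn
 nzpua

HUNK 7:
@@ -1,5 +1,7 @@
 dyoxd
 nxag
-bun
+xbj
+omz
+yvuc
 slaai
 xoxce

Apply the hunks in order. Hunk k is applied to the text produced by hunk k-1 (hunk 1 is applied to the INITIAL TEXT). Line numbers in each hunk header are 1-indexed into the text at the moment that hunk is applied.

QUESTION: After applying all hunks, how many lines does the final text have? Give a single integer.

Hunk 1: at line 3 remove [gzm,rocf,dkim] add [zvwfe,nwhnf] -> 6 lines: dyoxd nxag sot zvwfe nwhnf nzpua
Hunk 2: at line 3 remove [zvwfe,nwhnf] add [aag] -> 5 lines: dyoxd nxag sot aag nzpua
Hunk 3: at line 1 remove [sot] add [auqt,blu,eyujn] -> 7 lines: dyoxd nxag auqt blu eyujn aag nzpua
Hunk 4: at line 1 remove [auqt,blu] add [mdgu,bqd,asdmi] -> 8 lines: dyoxd nxag mdgu bqd asdmi eyujn aag nzpua
Hunk 5: at line 1 remove [mdgu] add [bun,slaai,xoxce] -> 10 lines: dyoxd nxag bun slaai xoxce bqd asdmi eyujn aag nzpua
Hunk 6: at line 8 remove [aag] add [ifr,ocnn] -> 11 lines: dyoxd nxag bun slaai xoxce bqd asdmi eyujn ifr ocnn nzpua
Hunk 7: at line 1 remove [bun] add [xbj,omz,yvuc] -> 13 lines: dyoxd nxag xbj omz yvuc slaai xoxce bqd asdmi eyujn ifr ocnn nzpua
Final line count: 13

Answer: 13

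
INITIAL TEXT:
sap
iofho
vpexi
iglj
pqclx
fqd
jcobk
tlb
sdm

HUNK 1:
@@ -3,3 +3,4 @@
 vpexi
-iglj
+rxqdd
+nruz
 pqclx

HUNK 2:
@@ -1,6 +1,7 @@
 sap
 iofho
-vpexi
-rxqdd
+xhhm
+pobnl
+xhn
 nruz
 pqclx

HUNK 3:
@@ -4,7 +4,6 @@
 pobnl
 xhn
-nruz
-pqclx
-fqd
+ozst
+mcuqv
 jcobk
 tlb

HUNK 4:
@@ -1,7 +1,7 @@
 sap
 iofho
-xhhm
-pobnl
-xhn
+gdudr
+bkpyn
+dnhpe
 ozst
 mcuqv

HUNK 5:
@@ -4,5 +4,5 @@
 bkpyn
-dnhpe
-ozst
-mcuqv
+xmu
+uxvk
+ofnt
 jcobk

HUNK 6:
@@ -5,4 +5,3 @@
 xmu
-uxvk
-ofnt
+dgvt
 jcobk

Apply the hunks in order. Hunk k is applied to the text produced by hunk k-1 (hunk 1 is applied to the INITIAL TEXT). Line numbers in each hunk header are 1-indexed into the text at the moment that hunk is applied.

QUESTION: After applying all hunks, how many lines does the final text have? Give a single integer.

Answer: 9

Derivation:
Hunk 1: at line 3 remove [iglj] add [rxqdd,nruz] -> 10 lines: sap iofho vpexi rxqdd nruz pqclx fqd jcobk tlb sdm
Hunk 2: at line 1 remove [vpexi,rxqdd] add [xhhm,pobnl,xhn] -> 11 lines: sap iofho xhhm pobnl xhn nruz pqclx fqd jcobk tlb sdm
Hunk 3: at line 4 remove [nruz,pqclx,fqd] add [ozst,mcuqv] -> 10 lines: sap iofho xhhm pobnl xhn ozst mcuqv jcobk tlb sdm
Hunk 4: at line 1 remove [xhhm,pobnl,xhn] add [gdudr,bkpyn,dnhpe] -> 10 lines: sap iofho gdudr bkpyn dnhpe ozst mcuqv jcobk tlb sdm
Hunk 5: at line 4 remove [dnhpe,ozst,mcuqv] add [xmu,uxvk,ofnt] -> 10 lines: sap iofho gdudr bkpyn xmu uxvk ofnt jcobk tlb sdm
Hunk 6: at line 5 remove [uxvk,ofnt] add [dgvt] -> 9 lines: sap iofho gdudr bkpyn xmu dgvt jcobk tlb sdm
Final line count: 9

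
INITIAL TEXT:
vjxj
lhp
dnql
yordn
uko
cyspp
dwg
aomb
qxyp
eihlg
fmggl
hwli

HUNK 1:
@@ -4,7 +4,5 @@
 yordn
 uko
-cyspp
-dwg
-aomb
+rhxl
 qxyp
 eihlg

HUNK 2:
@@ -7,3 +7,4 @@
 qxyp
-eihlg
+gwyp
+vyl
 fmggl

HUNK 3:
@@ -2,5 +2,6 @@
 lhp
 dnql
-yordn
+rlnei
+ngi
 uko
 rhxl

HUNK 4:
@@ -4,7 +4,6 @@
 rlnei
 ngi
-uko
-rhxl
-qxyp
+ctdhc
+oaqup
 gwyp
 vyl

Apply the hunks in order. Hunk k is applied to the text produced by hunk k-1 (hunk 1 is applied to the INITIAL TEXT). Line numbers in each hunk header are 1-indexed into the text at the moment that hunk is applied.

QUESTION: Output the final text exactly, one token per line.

Answer: vjxj
lhp
dnql
rlnei
ngi
ctdhc
oaqup
gwyp
vyl
fmggl
hwli

Derivation:
Hunk 1: at line 4 remove [cyspp,dwg,aomb] add [rhxl] -> 10 lines: vjxj lhp dnql yordn uko rhxl qxyp eihlg fmggl hwli
Hunk 2: at line 7 remove [eihlg] add [gwyp,vyl] -> 11 lines: vjxj lhp dnql yordn uko rhxl qxyp gwyp vyl fmggl hwli
Hunk 3: at line 2 remove [yordn] add [rlnei,ngi] -> 12 lines: vjxj lhp dnql rlnei ngi uko rhxl qxyp gwyp vyl fmggl hwli
Hunk 4: at line 4 remove [uko,rhxl,qxyp] add [ctdhc,oaqup] -> 11 lines: vjxj lhp dnql rlnei ngi ctdhc oaqup gwyp vyl fmggl hwli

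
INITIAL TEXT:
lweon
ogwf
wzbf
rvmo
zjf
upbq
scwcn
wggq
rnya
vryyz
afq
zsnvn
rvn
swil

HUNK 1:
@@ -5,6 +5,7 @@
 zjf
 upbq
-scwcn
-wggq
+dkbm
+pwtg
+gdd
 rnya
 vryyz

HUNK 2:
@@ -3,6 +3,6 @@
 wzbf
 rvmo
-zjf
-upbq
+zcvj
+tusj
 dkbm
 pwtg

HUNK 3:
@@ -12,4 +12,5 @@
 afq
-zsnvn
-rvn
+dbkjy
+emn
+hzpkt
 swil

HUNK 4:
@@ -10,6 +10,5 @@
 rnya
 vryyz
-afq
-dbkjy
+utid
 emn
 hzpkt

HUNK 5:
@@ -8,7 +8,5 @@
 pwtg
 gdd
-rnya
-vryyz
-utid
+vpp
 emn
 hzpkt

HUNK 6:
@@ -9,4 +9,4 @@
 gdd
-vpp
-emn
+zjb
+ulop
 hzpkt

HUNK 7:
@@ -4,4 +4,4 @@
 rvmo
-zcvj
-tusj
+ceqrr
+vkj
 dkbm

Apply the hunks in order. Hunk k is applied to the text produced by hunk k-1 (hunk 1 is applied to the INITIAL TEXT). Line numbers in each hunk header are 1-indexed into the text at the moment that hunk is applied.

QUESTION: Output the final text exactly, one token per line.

Answer: lweon
ogwf
wzbf
rvmo
ceqrr
vkj
dkbm
pwtg
gdd
zjb
ulop
hzpkt
swil

Derivation:
Hunk 1: at line 5 remove [scwcn,wggq] add [dkbm,pwtg,gdd] -> 15 lines: lweon ogwf wzbf rvmo zjf upbq dkbm pwtg gdd rnya vryyz afq zsnvn rvn swil
Hunk 2: at line 3 remove [zjf,upbq] add [zcvj,tusj] -> 15 lines: lweon ogwf wzbf rvmo zcvj tusj dkbm pwtg gdd rnya vryyz afq zsnvn rvn swil
Hunk 3: at line 12 remove [zsnvn,rvn] add [dbkjy,emn,hzpkt] -> 16 lines: lweon ogwf wzbf rvmo zcvj tusj dkbm pwtg gdd rnya vryyz afq dbkjy emn hzpkt swil
Hunk 4: at line 10 remove [afq,dbkjy] add [utid] -> 15 lines: lweon ogwf wzbf rvmo zcvj tusj dkbm pwtg gdd rnya vryyz utid emn hzpkt swil
Hunk 5: at line 8 remove [rnya,vryyz,utid] add [vpp] -> 13 lines: lweon ogwf wzbf rvmo zcvj tusj dkbm pwtg gdd vpp emn hzpkt swil
Hunk 6: at line 9 remove [vpp,emn] add [zjb,ulop] -> 13 lines: lweon ogwf wzbf rvmo zcvj tusj dkbm pwtg gdd zjb ulop hzpkt swil
Hunk 7: at line 4 remove [zcvj,tusj] add [ceqrr,vkj] -> 13 lines: lweon ogwf wzbf rvmo ceqrr vkj dkbm pwtg gdd zjb ulop hzpkt swil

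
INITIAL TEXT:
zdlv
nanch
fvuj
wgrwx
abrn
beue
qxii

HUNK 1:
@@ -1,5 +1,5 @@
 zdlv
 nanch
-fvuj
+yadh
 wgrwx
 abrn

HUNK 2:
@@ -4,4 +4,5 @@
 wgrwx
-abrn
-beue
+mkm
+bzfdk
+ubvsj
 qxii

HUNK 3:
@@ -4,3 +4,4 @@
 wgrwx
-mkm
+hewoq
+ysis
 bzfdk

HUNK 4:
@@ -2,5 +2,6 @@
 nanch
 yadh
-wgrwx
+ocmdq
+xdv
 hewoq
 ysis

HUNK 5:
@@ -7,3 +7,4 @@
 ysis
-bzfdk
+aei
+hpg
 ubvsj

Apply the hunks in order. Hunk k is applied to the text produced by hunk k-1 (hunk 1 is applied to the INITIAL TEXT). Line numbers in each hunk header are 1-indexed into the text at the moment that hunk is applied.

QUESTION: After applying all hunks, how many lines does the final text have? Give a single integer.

Answer: 11

Derivation:
Hunk 1: at line 1 remove [fvuj] add [yadh] -> 7 lines: zdlv nanch yadh wgrwx abrn beue qxii
Hunk 2: at line 4 remove [abrn,beue] add [mkm,bzfdk,ubvsj] -> 8 lines: zdlv nanch yadh wgrwx mkm bzfdk ubvsj qxii
Hunk 3: at line 4 remove [mkm] add [hewoq,ysis] -> 9 lines: zdlv nanch yadh wgrwx hewoq ysis bzfdk ubvsj qxii
Hunk 4: at line 2 remove [wgrwx] add [ocmdq,xdv] -> 10 lines: zdlv nanch yadh ocmdq xdv hewoq ysis bzfdk ubvsj qxii
Hunk 5: at line 7 remove [bzfdk] add [aei,hpg] -> 11 lines: zdlv nanch yadh ocmdq xdv hewoq ysis aei hpg ubvsj qxii
Final line count: 11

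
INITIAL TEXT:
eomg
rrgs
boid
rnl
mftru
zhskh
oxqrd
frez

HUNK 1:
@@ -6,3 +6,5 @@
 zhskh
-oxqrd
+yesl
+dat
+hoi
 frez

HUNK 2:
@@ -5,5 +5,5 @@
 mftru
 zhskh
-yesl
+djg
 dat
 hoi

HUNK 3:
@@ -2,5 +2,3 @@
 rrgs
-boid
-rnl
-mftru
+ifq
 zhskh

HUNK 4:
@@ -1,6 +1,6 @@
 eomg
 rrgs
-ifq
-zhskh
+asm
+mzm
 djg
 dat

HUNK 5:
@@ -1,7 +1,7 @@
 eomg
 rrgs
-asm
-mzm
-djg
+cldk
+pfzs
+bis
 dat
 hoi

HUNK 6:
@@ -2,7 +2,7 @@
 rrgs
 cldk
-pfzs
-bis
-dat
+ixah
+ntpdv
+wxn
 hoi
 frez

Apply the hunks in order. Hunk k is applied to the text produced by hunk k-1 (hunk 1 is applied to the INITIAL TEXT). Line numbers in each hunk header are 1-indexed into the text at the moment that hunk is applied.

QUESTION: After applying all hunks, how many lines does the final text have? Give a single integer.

Hunk 1: at line 6 remove [oxqrd] add [yesl,dat,hoi] -> 10 lines: eomg rrgs boid rnl mftru zhskh yesl dat hoi frez
Hunk 2: at line 5 remove [yesl] add [djg] -> 10 lines: eomg rrgs boid rnl mftru zhskh djg dat hoi frez
Hunk 3: at line 2 remove [boid,rnl,mftru] add [ifq] -> 8 lines: eomg rrgs ifq zhskh djg dat hoi frez
Hunk 4: at line 1 remove [ifq,zhskh] add [asm,mzm] -> 8 lines: eomg rrgs asm mzm djg dat hoi frez
Hunk 5: at line 1 remove [asm,mzm,djg] add [cldk,pfzs,bis] -> 8 lines: eomg rrgs cldk pfzs bis dat hoi frez
Hunk 6: at line 2 remove [pfzs,bis,dat] add [ixah,ntpdv,wxn] -> 8 lines: eomg rrgs cldk ixah ntpdv wxn hoi frez
Final line count: 8

Answer: 8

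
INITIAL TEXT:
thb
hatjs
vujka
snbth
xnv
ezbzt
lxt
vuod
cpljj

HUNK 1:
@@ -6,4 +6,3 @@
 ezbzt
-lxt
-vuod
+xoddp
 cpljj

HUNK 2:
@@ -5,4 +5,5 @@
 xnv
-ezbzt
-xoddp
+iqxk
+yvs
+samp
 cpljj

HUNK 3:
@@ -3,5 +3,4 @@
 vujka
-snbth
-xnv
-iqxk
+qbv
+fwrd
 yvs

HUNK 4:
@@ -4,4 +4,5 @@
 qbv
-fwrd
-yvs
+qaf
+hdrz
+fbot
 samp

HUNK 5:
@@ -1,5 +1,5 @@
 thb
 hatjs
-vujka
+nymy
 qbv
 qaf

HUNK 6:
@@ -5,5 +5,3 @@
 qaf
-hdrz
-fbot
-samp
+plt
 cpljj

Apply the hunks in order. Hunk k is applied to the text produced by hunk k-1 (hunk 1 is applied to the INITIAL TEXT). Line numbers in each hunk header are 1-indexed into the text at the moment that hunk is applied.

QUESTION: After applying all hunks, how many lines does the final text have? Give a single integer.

Answer: 7

Derivation:
Hunk 1: at line 6 remove [lxt,vuod] add [xoddp] -> 8 lines: thb hatjs vujka snbth xnv ezbzt xoddp cpljj
Hunk 2: at line 5 remove [ezbzt,xoddp] add [iqxk,yvs,samp] -> 9 lines: thb hatjs vujka snbth xnv iqxk yvs samp cpljj
Hunk 3: at line 3 remove [snbth,xnv,iqxk] add [qbv,fwrd] -> 8 lines: thb hatjs vujka qbv fwrd yvs samp cpljj
Hunk 4: at line 4 remove [fwrd,yvs] add [qaf,hdrz,fbot] -> 9 lines: thb hatjs vujka qbv qaf hdrz fbot samp cpljj
Hunk 5: at line 1 remove [vujka] add [nymy] -> 9 lines: thb hatjs nymy qbv qaf hdrz fbot samp cpljj
Hunk 6: at line 5 remove [hdrz,fbot,samp] add [plt] -> 7 lines: thb hatjs nymy qbv qaf plt cpljj
Final line count: 7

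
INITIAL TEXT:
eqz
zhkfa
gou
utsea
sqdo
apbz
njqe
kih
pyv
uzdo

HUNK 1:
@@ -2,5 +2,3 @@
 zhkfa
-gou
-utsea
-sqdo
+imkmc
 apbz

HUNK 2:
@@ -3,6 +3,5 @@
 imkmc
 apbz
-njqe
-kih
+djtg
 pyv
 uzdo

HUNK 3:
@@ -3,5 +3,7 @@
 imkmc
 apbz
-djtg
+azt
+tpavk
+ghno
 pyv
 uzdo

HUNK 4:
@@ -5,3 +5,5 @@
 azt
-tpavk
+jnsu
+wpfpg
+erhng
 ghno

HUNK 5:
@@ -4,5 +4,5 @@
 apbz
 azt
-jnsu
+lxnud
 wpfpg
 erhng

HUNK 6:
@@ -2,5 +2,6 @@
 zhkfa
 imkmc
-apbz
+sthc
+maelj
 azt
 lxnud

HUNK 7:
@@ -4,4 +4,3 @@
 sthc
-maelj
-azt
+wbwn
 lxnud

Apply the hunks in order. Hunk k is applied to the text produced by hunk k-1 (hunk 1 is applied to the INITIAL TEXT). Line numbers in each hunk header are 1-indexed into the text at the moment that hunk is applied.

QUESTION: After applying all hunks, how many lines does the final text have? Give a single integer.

Answer: 11

Derivation:
Hunk 1: at line 2 remove [gou,utsea,sqdo] add [imkmc] -> 8 lines: eqz zhkfa imkmc apbz njqe kih pyv uzdo
Hunk 2: at line 3 remove [njqe,kih] add [djtg] -> 7 lines: eqz zhkfa imkmc apbz djtg pyv uzdo
Hunk 3: at line 3 remove [djtg] add [azt,tpavk,ghno] -> 9 lines: eqz zhkfa imkmc apbz azt tpavk ghno pyv uzdo
Hunk 4: at line 5 remove [tpavk] add [jnsu,wpfpg,erhng] -> 11 lines: eqz zhkfa imkmc apbz azt jnsu wpfpg erhng ghno pyv uzdo
Hunk 5: at line 4 remove [jnsu] add [lxnud] -> 11 lines: eqz zhkfa imkmc apbz azt lxnud wpfpg erhng ghno pyv uzdo
Hunk 6: at line 2 remove [apbz] add [sthc,maelj] -> 12 lines: eqz zhkfa imkmc sthc maelj azt lxnud wpfpg erhng ghno pyv uzdo
Hunk 7: at line 4 remove [maelj,azt] add [wbwn] -> 11 lines: eqz zhkfa imkmc sthc wbwn lxnud wpfpg erhng ghno pyv uzdo
Final line count: 11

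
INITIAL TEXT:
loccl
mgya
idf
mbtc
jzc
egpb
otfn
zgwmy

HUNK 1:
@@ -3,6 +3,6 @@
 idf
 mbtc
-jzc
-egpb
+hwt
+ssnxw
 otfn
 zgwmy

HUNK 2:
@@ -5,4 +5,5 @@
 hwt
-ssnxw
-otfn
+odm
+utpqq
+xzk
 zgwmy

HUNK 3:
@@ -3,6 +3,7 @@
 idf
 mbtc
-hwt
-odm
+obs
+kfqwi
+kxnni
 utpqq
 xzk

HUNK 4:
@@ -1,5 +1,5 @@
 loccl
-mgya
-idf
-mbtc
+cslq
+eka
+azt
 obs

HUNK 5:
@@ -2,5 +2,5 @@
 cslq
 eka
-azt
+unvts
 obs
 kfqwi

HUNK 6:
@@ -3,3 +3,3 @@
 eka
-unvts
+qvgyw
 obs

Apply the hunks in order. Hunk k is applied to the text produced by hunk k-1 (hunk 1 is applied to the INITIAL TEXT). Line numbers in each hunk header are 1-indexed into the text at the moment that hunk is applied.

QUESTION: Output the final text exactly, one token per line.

Answer: loccl
cslq
eka
qvgyw
obs
kfqwi
kxnni
utpqq
xzk
zgwmy

Derivation:
Hunk 1: at line 3 remove [jzc,egpb] add [hwt,ssnxw] -> 8 lines: loccl mgya idf mbtc hwt ssnxw otfn zgwmy
Hunk 2: at line 5 remove [ssnxw,otfn] add [odm,utpqq,xzk] -> 9 lines: loccl mgya idf mbtc hwt odm utpqq xzk zgwmy
Hunk 3: at line 3 remove [hwt,odm] add [obs,kfqwi,kxnni] -> 10 lines: loccl mgya idf mbtc obs kfqwi kxnni utpqq xzk zgwmy
Hunk 4: at line 1 remove [mgya,idf,mbtc] add [cslq,eka,azt] -> 10 lines: loccl cslq eka azt obs kfqwi kxnni utpqq xzk zgwmy
Hunk 5: at line 2 remove [azt] add [unvts] -> 10 lines: loccl cslq eka unvts obs kfqwi kxnni utpqq xzk zgwmy
Hunk 6: at line 3 remove [unvts] add [qvgyw] -> 10 lines: loccl cslq eka qvgyw obs kfqwi kxnni utpqq xzk zgwmy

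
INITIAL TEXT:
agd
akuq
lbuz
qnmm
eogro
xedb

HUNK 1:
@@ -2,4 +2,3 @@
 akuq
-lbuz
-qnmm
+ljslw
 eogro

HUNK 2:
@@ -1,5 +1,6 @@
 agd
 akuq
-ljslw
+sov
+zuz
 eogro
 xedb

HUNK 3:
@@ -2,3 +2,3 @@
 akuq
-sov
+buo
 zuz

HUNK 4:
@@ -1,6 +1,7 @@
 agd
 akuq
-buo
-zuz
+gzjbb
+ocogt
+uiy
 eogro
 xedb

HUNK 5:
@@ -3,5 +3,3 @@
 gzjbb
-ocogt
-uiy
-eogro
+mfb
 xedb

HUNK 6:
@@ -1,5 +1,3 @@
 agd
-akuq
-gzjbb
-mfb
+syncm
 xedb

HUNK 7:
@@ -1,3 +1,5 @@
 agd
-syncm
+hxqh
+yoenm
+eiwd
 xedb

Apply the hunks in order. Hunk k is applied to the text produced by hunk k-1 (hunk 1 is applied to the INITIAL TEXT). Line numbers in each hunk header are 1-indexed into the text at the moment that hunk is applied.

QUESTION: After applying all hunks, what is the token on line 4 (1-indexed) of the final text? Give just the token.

Answer: eiwd

Derivation:
Hunk 1: at line 2 remove [lbuz,qnmm] add [ljslw] -> 5 lines: agd akuq ljslw eogro xedb
Hunk 2: at line 1 remove [ljslw] add [sov,zuz] -> 6 lines: agd akuq sov zuz eogro xedb
Hunk 3: at line 2 remove [sov] add [buo] -> 6 lines: agd akuq buo zuz eogro xedb
Hunk 4: at line 1 remove [buo,zuz] add [gzjbb,ocogt,uiy] -> 7 lines: agd akuq gzjbb ocogt uiy eogro xedb
Hunk 5: at line 3 remove [ocogt,uiy,eogro] add [mfb] -> 5 lines: agd akuq gzjbb mfb xedb
Hunk 6: at line 1 remove [akuq,gzjbb,mfb] add [syncm] -> 3 lines: agd syncm xedb
Hunk 7: at line 1 remove [syncm] add [hxqh,yoenm,eiwd] -> 5 lines: agd hxqh yoenm eiwd xedb
Final line 4: eiwd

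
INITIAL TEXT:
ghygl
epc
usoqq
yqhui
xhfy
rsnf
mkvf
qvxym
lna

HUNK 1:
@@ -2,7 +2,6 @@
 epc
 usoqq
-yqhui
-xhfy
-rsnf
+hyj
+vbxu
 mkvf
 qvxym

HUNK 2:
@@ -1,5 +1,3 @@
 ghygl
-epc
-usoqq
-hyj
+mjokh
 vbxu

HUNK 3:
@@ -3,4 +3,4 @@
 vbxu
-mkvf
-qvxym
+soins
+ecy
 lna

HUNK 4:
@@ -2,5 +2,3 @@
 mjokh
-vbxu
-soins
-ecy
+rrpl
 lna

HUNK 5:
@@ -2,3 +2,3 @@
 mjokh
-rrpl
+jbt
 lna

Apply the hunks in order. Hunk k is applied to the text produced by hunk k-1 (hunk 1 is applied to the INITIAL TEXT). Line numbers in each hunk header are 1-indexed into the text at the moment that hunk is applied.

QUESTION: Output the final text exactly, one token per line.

Hunk 1: at line 2 remove [yqhui,xhfy,rsnf] add [hyj,vbxu] -> 8 lines: ghygl epc usoqq hyj vbxu mkvf qvxym lna
Hunk 2: at line 1 remove [epc,usoqq,hyj] add [mjokh] -> 6 lines: ghygl mjokh vbxu mkvf qvxym lna
Hunk 3: at line 3 remove [mkvf,qvxym] add [soins,ecy] -> 6 lines: ghygl mjokh vbxu soins ecy lna
Hunk 4: at line 2 remove [vbxu,soins,ecy] add [rrpl] -> 4 lines: ghygl mjokh rrpl lna
Hunk 5: at line 2 remove [rrpl] add [jbt] -> 4 lines: ghygl mjokh jbt lna

Answer: ghygl
mjokh
jbt
lna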